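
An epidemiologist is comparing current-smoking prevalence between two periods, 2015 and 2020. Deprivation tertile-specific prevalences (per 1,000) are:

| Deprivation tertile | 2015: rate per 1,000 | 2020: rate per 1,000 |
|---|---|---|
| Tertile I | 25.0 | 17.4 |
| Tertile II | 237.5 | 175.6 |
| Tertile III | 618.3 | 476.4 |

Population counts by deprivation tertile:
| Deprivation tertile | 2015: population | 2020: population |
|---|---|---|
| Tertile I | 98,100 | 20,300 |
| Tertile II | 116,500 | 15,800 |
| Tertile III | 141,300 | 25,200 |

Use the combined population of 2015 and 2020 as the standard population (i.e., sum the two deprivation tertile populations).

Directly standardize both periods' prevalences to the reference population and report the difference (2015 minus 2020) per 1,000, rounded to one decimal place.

78.4

Combined standard total = 417,200; weights = 0.2838, 0.3171, 0.3991.
2015: 0.2838×25.0 + 0.3171×237.5 + 0.3991×618.3 = 329.1663 per 1,000.
2020: 0.2838×17.4 + 0.3171×175.6 + 0.3991×476.4 = 250.7494 per 1,000.
Difference = 329.1663 − 250.7494 = 78.4170.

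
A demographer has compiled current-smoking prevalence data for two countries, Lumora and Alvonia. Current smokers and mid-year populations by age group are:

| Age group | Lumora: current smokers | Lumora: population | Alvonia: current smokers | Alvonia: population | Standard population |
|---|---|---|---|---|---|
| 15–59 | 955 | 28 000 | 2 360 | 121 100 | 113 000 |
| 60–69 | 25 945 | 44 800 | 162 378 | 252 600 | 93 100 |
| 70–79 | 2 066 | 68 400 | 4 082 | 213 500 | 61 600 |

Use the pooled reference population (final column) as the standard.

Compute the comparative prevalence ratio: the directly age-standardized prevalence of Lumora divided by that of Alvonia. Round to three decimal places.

0.943

Age-specific rates per 1 000 for Lumora: 34.107, 579.129, 30.205.
For Alvonia: 19.488, 642.827, 19.119.
Standard total = 267 700; weights = 0.4221, 0.3478, 0.2301.
Lumora: 0.4221×34.107 + 0.3478×579.129 + 0.2301×30.205 = 222.7556 per 1 000.
Alvonia: 0.4221×19.488 + 0.3478×642.827 + 0.2301×19.119 = 236.1863 per 1 000.
Ratio = 222.7556 ÷ 236.1863 = 0.94314.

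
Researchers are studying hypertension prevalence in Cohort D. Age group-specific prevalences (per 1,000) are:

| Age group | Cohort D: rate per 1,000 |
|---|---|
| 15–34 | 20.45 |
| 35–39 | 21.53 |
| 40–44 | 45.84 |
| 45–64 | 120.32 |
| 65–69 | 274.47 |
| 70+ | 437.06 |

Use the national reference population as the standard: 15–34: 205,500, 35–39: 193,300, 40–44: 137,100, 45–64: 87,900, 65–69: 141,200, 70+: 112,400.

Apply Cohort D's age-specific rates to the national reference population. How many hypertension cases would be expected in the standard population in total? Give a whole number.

113106

Expected hypertension cases = Σ (standard pop × age-specific rate ÷ 1,000)
= 205,500×20.45/1,000 + 193,300×21.53/1,000 + 137,100×45.84/1,000 + 87,900×120.32/1,000 + 141,200×274.47/1,000 + 112,400×437.06/1,000
= 4202.48 + 4161.75 + 6284.66 + 10576.13 + 38755.16 + 49125.54 = 113105.72.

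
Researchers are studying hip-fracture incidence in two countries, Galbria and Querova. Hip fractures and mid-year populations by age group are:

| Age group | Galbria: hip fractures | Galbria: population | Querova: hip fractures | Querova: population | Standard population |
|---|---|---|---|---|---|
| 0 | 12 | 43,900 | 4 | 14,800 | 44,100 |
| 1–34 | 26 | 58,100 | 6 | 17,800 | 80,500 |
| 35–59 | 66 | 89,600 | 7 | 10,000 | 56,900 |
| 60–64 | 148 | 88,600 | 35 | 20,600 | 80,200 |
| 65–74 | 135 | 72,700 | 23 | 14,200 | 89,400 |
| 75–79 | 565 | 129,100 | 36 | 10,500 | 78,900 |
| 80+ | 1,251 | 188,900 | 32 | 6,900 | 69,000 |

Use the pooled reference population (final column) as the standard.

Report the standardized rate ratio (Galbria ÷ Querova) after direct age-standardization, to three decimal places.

1.254

Age-specific rates per 100,000 for Galbria: 27.33, 44.75, 73.66, 167.04, 185.69, 437.65, 662.26.
For Querova: 27.03, 33.71, 70.00, 169.90, 161.97, 342.86, 463.77.
Standard total = 499,000; weights = 0.0884, 0.1613, 0.1140, 0.1607, 0.1792, 0.1581, 0.1383.
Galbria: 0.0884×27.33 + 0.1613×44.75 + 0.1140×73.66 + 0.1607×167.04 + 0.1792×185.69 + 0.1581×437.65 + 0.1383×662.26 = 238.9237 per 100,000.
Querova: 0.0884×27.03 + 0.1613×33.71 + 0.1140×70.00 + 0.1607×169.90 + 0.1792×161.97 + 0.1581×342.86 + 0.1383×463.77 = 190.4735 per 100,000.
Ratio = 238.9237 ÷ 190.4735 = 1.25437.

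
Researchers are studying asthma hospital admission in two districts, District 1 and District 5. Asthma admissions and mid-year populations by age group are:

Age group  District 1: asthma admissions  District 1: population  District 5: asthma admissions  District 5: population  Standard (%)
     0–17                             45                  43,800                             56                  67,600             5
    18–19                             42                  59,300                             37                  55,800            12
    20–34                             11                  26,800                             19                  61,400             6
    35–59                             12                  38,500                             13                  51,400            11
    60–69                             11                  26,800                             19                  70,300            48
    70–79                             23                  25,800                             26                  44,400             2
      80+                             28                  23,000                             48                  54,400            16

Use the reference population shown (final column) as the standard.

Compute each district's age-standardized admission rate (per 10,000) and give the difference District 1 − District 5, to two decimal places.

1.55

Age-specific rates per 10,000 for District 1: 10.27, 7.08, 4.10, 3.12, 4.10, 8.91, 12.17.
For District 5: 8.28, 6.63, 3.09, 2.53, 2.70, 5.86, 8.82.
Standard weights: 0.05, 0.12, 0.06, 0.11, 0.48, 0.02, 0.16.
District 1: 0.0500×10.27 + 0.1200×7.08 + 0.0600×4.10 + 0.1100×3.12 + 0.4800×4.10 + 0.0200×8.91 + 0.1600×12.17 = 6.0490 per 10,000.
District 5: 0.0500×8.28 + 0.1200×6.63 + 0.0600×3.09 + 0.1100×2.53 + 0.4800×2.70 + 0.0200×5.86 + 0.1600×8.82 = 4.5000 per 10,000.
Difference = 6.0490 − 4.5000 = 1.5491.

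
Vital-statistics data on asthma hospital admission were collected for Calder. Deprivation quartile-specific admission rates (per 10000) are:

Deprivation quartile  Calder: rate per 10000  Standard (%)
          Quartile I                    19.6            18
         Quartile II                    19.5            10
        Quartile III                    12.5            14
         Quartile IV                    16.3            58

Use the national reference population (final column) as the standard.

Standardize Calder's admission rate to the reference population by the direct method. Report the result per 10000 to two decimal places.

Standard weights: 0.18, 0.10, 0.14, 0.58.
Standardized rate: 0.1800×19.6 + 0.1000×19.5 + 0.1400×12.5 + 0.5800×16.3 = 16.6820 per 10000.

16.68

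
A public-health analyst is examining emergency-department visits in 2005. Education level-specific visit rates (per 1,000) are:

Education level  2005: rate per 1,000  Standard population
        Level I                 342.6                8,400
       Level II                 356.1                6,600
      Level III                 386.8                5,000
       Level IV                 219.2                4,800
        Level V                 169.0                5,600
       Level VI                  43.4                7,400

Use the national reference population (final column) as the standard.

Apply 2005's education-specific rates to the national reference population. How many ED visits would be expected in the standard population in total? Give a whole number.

9482

Expected ED visits = Σ (standard pop × education-specific rate ÷ 1,000)
= 8,400×342.6/1,000 + 6,600×356.1/1,000 + 5,000×386.8/1,000 + 4,800×219.2/1,000 + 5,600×169.0/1,000 + 7,400×43.4/1,000
= 2877.84 + 2350.26 + 1934.00 + 1052.16 + 946.40 + 321.16 = 9481.82.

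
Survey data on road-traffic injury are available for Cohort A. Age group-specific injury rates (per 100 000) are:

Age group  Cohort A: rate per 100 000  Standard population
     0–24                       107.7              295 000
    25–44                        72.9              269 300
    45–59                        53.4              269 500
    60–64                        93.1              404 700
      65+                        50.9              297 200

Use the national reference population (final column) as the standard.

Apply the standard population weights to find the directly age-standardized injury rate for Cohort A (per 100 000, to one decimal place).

Standard total = 1 535 700; weights = 0.1921, 0.1754, 0.1755, 0.2635, 0.1935.
Standardized rate: 0.1921×107.7 + 0.1754×72.9 + 0.1755×53.4 + 0.2635×93.1 + 0.1935×50.9 = 77.2285 per 100 000.

77.2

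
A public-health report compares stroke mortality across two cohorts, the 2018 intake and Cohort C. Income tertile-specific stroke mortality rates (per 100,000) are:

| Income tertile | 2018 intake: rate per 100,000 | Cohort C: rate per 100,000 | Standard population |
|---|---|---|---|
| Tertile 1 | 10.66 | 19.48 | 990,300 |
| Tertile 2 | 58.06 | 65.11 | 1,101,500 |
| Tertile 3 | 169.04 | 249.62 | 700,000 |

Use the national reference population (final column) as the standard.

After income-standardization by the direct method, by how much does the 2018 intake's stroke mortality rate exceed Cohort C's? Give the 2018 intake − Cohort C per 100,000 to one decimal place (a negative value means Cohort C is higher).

Standard total = 2,791,800; weights = 0.3547, 0.3945, 0.2507.
The 2018 intake: 0.3547×10.66 + 0.3945×58.06 + 0.2507×169.04 = 69.0729 per 100,000.
Cohort C: 0.3547×19.48 + 0.3945×65.11 + 0.2507×249.62 = 95.1872 per 100,000.
Difference = 69.0729 − 95.1872 = -26.1143.

-26.1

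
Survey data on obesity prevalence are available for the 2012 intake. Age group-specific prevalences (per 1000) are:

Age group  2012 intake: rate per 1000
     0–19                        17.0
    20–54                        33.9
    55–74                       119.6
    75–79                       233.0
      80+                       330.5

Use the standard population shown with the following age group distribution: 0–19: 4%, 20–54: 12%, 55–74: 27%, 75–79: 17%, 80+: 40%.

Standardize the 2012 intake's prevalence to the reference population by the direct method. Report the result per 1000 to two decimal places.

Standard weights: 0.04, 0.12, 0.27, 0.17, 0.40.
Standardized rate: 0.0400×17.0 + 0.1200×33.9 + 0.2700×119.6 + 0.1700×233.0 + 0.4000×330.5 = 208.8500 per 1000.

208.85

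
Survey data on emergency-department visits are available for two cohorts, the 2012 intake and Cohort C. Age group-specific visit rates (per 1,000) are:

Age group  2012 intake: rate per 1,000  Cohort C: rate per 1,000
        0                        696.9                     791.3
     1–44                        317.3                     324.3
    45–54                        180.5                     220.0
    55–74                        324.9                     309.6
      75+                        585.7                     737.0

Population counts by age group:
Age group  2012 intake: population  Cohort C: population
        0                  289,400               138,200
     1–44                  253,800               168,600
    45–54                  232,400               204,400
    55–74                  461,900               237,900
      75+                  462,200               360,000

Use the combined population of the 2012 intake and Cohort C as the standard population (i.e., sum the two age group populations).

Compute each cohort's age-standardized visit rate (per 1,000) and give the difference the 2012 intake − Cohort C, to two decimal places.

-62.04

Combined standard total = 2,808,800; weights = 0.1522, 0.1504, 0.1555, 0.2491, 0.2927.
The 2012 intake: 0.1522×696.9 + 0.1504×317.3 + 0.1555×180.5 + 0.2491×324.9 + 0.2927×585.7 = 434.2751 per 1,000.
Cohort C: 0.1522×791.3 + 0.1504×324.3 + 0.1555×220.0 + 0.2491×309.6 + 0.2927×737.0 = 496.3186 per 1,000.
Difference = 434.2751 − 496.3186 = -62.0435.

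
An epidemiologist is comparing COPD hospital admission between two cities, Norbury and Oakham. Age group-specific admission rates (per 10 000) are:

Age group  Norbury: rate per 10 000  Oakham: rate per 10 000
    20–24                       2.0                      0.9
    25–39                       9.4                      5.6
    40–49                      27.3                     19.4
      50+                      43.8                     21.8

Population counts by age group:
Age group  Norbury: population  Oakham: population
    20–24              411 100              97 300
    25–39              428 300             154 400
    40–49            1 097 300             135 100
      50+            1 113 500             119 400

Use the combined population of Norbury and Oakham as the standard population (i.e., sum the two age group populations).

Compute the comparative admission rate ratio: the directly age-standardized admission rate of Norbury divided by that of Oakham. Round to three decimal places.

1.727

Combined standard total = 3 556 400; weights = 0.1430, 0.1638, 0.3465, 0.3467.
Norbury: 0.1430×2.0 + 0.1638×9.4 + 0.3465×27.3 + 0.3467×43.8 = 26.4705 per 10 000.
Oakham: 0.1430×0.9 + 0.1638×5.6 + 0.3465×19.4 + 0.3467×21.8 = 15.3263 per 10 000.
Ratio = 26.4705 ÷ 15.3263 = 1.72713.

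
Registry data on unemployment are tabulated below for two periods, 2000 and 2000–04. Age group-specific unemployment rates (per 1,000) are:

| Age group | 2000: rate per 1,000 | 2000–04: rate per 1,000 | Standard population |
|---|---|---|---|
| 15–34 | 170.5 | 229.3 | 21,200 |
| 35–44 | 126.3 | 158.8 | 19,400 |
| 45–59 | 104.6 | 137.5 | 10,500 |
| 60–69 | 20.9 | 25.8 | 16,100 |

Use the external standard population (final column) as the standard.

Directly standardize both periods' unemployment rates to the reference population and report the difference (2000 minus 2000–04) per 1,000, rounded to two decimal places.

-34.25

Standard total = 67,200; weights = 0.3155, 0.2887, 0.1562, 0.2396.
2000: 0.3155×170.5 + 0.2887×126.3 + 0.1562×104.6 + 0.2396×20.9 = 111.6013 per 1,000.
2000–04: 0.3155×229.3 + 0.2887×158.8 + 0.1562×137.5 + 0.2396×25.8 = 145.8484 per 1,000.
Difference = 111.6013 − 145.8484 = -34.2470.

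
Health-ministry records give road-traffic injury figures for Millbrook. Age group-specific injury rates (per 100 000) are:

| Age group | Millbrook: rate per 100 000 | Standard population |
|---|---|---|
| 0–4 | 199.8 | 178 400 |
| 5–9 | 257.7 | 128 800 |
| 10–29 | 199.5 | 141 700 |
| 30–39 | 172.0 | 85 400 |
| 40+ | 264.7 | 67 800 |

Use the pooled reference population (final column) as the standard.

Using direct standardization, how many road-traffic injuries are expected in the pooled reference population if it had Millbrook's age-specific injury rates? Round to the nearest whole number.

1297

Expected road-traffic injuries = Σ (standard pop × age-specific rate ÷ 100 000)
= 178 400×199.8/100 000 + 128 800×257.7/100 000 + 141 700×199.5/100 000 + 85 400×172.0/100 000 + 67 800×264.7/100 000
= 356.44 + 331.92 + 282.69 + 146.89 + 179.47 = 1297.41.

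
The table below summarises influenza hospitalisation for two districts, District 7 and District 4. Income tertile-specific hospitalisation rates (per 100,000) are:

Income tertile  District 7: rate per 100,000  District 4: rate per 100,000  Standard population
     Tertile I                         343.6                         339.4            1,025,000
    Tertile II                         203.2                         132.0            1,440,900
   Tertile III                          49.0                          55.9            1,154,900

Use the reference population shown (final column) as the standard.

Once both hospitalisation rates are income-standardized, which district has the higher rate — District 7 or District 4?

District 7

Standard total = 3,620,800; weights = 0.2831, 0.3980, 0.3190.
District 7: 0.2831×343.6 + 0.3980×203.2 + 0.3190×49.0 = 193.7613 per 100,000.
District 4: 0.2831×339.4 + 0.3980×132.0 + 0.3190×55.9 = 166.4391 per 100,000.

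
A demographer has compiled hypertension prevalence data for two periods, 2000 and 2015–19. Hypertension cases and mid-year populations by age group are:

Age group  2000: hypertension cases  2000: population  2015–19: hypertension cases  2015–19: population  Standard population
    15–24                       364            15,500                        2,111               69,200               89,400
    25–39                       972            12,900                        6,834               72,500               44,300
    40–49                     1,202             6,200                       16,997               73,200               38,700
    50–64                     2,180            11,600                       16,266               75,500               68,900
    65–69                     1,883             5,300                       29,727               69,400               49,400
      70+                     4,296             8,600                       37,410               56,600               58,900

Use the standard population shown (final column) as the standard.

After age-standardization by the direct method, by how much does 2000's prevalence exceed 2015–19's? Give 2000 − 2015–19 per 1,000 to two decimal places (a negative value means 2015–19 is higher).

Age-specific rates per 1,000 for 2000: 23.484, 75.349, 193.871, 187.931, 355.283, 499.535.
For 2015–19: 30.506, 94.262, 232.199, 215.444, 428.343, 660.954.
Standard total = 349,600; weights = 0.2557, 0.1267, 0.1107, 0.1971, 0.1413, 0.1685.
2000: 0.2557×23.484 + 0.1267×75.349 + 0.1107×193.871 + 0.1971×187.931 + 0.1413×355.283 + 0.1685×499.535 = 208.4161 per 1,000.
2015–19: 0.2557×30.506 + 0.1267×94.262 + 0.1107×232.199 + 0.1971×215.444 + 0.1413×428.343 + 0.1685×660.954 = 259.7928 per 1,000.
Difference = 208.4161 − 259.7928 = -51.3767.

-51.38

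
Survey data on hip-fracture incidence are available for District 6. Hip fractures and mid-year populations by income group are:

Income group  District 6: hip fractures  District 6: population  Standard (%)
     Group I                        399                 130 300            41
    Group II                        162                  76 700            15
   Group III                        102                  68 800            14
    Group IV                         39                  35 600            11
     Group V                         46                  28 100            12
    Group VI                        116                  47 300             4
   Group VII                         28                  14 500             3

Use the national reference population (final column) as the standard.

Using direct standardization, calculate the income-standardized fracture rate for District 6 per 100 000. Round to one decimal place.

225.3

Income-specific rates per 100 000 for District 6: 306.22, 211.21, 148.26, 109.55, 163.70, 245.24, 193.10.
Standard weights: 0.41, 0.15, 0.14, 0.11, 0.12, 0.04, 0.03.
Standardized rate: 0.4100×306.22 + 0.1500×211.21 + 0.1400×148.26 + 0.1100×109.55 + 0.1200×163.70 + 0.0400×245.24 + 0.0300×193.10 = 225.2839 per 100 000.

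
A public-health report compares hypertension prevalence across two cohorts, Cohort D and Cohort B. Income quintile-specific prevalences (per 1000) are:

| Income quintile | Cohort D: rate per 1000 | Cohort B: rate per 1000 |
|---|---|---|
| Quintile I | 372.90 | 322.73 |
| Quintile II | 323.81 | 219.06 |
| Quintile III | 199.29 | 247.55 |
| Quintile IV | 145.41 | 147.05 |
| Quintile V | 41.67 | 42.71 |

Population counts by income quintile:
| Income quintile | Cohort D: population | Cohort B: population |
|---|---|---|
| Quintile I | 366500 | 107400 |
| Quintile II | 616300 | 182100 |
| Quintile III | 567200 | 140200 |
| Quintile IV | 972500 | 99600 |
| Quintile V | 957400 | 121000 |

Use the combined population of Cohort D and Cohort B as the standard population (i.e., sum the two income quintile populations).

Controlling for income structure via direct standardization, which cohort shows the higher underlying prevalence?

Cohort D

Combined standard total = 4130200; weights = 0.1147, 0.1933, 0.1713, 0.2596, 0.2611.
Cohort D: 0.1147×372.90 + 0.1933×323.81 + 0.1713×199.29 + 0.2596×145.41 + 0.2611×41.67 = 188.1400 per 1000.
Cohort B: 0.1147×322.73 + 0.1933×219.06 + 0.1713×247.55 + 0.2596×147.05 + 0.2611×42.71 = 171.0975 per 1000.
The crude rates (181.21 vs 198.48) would put Cohort B higher, but that reflects its income composition; once standardized to a common income structure, Cohort D has the higher underlying rate.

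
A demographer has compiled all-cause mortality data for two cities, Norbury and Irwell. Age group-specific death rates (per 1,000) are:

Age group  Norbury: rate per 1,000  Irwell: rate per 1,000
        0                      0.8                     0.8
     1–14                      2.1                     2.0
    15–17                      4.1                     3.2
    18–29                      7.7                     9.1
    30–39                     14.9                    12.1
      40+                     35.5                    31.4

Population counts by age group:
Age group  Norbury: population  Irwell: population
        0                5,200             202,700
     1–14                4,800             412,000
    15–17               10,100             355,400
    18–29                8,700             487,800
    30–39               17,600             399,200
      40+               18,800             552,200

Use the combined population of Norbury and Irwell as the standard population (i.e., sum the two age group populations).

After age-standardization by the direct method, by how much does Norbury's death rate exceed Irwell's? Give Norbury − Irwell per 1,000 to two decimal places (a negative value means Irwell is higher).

1.29

Combined standard total = 2,474,500; weights = 0.0840, 0.1684, 0.1477, 0.2006, 0.1684, 0.2308.
Norbury: 0.0840×0.8 + 0.1684×2.1 + 0.1477×4.1 + 0.2006×7.7 + 0.1684×14.9 + 0.2308×35.5 = 13.2730 per 1,000.
Irwell: 0.0840×0.8 + 0.1684×2.0 + 0.1477×3.2 + 0.2006×9.1 + 0.1684×12.1 + 0.2308×31.4 = 11.9864 per 1,000.
Difference = 13.2730 − 11.9864 = 1.2866.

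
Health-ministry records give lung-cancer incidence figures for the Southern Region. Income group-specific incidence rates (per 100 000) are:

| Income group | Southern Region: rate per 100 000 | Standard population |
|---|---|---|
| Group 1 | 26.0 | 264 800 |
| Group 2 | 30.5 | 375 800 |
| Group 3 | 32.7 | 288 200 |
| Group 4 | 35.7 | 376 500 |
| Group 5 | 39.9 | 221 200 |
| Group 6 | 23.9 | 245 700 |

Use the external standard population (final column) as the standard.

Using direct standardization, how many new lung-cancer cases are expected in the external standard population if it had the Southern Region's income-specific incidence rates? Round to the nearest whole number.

Expected new lung-cancer cases = Σ (standard pop × income-specific rate ÷ 100 000)
= 264 800×26.0/100 000 + 375 800×30.5/100 000 + 288 200×32.7/100 000 + 376 500×35.7/100 000 + 221 200×39.9/100 000 + 245 700×23.9/100 000
= 68.85 + 114.62 + 94.24 + 134.41 + 88.26 + 58.72 = 559.10.

559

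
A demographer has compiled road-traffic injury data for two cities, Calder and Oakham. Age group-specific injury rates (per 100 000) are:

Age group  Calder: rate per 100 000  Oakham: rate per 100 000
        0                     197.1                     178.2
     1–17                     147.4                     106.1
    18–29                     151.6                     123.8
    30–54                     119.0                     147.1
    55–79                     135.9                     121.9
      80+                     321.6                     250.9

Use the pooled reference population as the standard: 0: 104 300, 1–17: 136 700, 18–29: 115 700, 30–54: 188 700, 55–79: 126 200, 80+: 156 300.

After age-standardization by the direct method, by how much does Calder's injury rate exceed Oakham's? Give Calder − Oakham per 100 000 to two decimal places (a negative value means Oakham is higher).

22.16

Standard total = 827 900; weights = 0.1260, 0.1651, 0.1398, 0.2279, 0.1524, 0.1888.
Calder: 0.1260×197.1 + 0.1651×147.4 + 0.1398×151.6 + 0.2279×119.0 + 0.1524×135.9 + 0.1888×321.6 = 178.9095 per 100 000.
Oakham: 0.1260×178.2 + 0.1651×106.1 + 0.1398×123.8 + 0.2279×147.1 + 0.1524×121.9 + 0.1888×250.9 = 156.7472 per 100 000.
Difference = 178.9095 − 156.7472 = 22.1623.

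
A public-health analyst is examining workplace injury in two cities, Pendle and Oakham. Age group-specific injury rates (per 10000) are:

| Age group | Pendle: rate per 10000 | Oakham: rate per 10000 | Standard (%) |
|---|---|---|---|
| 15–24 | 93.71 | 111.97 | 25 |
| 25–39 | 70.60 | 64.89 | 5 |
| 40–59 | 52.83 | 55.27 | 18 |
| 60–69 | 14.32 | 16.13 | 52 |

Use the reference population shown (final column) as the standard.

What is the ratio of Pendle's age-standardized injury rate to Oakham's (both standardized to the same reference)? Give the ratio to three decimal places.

0.886

Standard weights: 0.25, 0.05, 0.18, 0.52.
Pendle: 0.2500×93.71 + 0.0500×70.60 + 0.1800×52.83 + 0.5200×14.32 = 43.9133 per 10000.
Oakham: 0.2500×111.97 + 0.0500×64.89 + 0.1800×55.27 + 0.5200×16.13 = 49.5732 per 10000.
Ratio = 43.9133 ÷ 49.5732 = 0.88583.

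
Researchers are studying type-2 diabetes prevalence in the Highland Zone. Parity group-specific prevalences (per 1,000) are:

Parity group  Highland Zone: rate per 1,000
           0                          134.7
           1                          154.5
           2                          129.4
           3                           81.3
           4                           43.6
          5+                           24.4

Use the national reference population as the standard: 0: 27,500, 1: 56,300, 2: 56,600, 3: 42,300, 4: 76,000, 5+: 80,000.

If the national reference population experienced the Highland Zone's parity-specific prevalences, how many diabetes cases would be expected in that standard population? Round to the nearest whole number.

28431

Expected diabetes cases = Σ (standard pop × parity-specific rate ÷ 1,000)
= 27,500×134.7/1,000 + 56,300×154.5/1,000 + 56,600×129.4/1,000 + 42,300×81.3/1,000 + 76,000×43.6/1,000 + 80,000×24.4/1,000
= 3704.25 + 8698.35 + 7324.04 + 3438.99 + 3313.60 + 1952.00 = 28431.23.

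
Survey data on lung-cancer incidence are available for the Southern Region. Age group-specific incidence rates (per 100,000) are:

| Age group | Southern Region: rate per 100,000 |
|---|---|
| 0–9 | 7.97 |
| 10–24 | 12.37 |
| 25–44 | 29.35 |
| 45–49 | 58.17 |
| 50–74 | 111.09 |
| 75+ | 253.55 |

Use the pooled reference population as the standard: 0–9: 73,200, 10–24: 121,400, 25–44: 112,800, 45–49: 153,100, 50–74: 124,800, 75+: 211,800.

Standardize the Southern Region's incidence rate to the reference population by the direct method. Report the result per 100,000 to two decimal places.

102.71

Standard total = 797,100; weights = 0.0918, 0.1523, 0.1415, 0.1921, 0.1566, 0.2657.
Standardized rate: 0.0918×7.97 + 0.1523×12.37 + 0.1415×29.35 + 0.1921×58.17 + 0.1566×111.09 + 0.2657×253.55 = 102.7068 per 100,000.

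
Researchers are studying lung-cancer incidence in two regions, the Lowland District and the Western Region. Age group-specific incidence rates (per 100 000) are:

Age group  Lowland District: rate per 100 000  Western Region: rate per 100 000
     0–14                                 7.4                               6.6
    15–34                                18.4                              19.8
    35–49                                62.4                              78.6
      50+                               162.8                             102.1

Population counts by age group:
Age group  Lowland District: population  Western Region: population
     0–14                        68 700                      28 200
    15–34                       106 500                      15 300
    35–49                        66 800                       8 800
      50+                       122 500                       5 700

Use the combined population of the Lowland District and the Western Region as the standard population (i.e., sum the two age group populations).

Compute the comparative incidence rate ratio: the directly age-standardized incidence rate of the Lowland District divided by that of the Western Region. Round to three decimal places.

Combined standard total = 422 500; weights = 0.2293, 0.2883, 0.1789, 0.3034.
The Lowland District: 0.2293×7.4 + 0.2883×18.4 + 0.1789×62.4 + 0.3034×162.8 = 67.5659 per 100 000.
The Western Region: 0.2293×6.6 + 0.2883×19.8 + 0.1789×78.6 + 0.3034×102.1 = 52.2664 per 100 000.
Ratio = 67.5659 ÷ 52.2664 = 1.29272.

1.293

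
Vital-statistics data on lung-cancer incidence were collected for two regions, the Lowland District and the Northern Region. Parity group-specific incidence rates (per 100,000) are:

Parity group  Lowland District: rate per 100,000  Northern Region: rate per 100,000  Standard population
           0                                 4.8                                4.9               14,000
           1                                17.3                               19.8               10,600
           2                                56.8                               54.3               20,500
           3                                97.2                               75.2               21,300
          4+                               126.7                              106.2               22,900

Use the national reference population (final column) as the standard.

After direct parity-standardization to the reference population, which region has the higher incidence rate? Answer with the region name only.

Lowland District

Standard total = 89,300; weights = 0.1568, 0.1187, 0.2296, 0.2385, 0.2564.
The Lowland District: 0.1568×4.8 + 0.1187×17.3 + 0.2296×56.8 + 0.2385×97.2 + 0.2564×126.7 = 71.5204 per 100,000.
The Northern Region: 0.1568×4.9 + 0.1187×19.8 + 0.2296×54.3 + 0.2385×75.2 + 0.2564×106.2 = 60.7544 per 100,000.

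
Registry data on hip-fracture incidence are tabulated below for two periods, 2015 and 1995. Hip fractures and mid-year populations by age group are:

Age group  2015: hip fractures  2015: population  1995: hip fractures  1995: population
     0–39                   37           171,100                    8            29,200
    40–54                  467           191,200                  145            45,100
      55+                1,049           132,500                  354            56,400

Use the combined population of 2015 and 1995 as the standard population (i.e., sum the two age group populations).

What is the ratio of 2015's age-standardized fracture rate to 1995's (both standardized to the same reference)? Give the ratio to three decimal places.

Age-specific rates per 100,000 for 2015: 21.62, 244.25, 791.70.
For 1995: 27.40, 321.51, 627.66.
Combined standard total = 625,500; weights = 0.3202, 0.3778, 0.3020.
2015: 0.3202×21.62 + 0.3778×244.25 + 0.3020×791.70 = 338.2874 per 100,000.
1995: 0.3202×27.40 + 0.3778×321.51 + 0.3020×627.66 = 319.7839 per 100,000.
Ratio = 338.2874 ÷ 319.7839 = 1.05786.

1.058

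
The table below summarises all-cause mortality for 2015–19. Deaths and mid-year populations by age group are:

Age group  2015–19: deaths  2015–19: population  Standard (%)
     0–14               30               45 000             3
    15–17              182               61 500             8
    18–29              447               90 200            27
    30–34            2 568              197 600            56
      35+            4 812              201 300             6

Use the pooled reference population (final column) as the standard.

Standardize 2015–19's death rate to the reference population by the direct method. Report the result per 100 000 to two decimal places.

Age-specific rates per 100 000 for 2015–19: 66.67, 295.93, 495.57, 1299.60, 2390.46.
Standard weights: 0.03, 0.08, 0.27, 0.56, 0.06.
Standardized rate: 0.0300×66.67 + 0.0800×295.93 + 0.2700×495.57 + 0.5600×1299.60 + 0.0600×2390.46 = 1030.6785 per 100 000.

1030.68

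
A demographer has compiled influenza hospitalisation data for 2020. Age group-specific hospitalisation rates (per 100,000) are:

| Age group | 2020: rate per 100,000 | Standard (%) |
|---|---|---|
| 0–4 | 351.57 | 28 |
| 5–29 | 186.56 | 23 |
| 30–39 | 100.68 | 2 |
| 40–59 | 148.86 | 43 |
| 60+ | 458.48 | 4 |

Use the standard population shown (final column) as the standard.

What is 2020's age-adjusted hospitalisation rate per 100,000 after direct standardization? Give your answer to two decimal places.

225.71

Standard weights: 0.28, 0.23, 0.02, 0.43, 0.04.
Standardized rate: 0.2800×351.57 + 0.2300×186.56 + 0.0200×100.68 + 0.4300×148.86 + 0.0400×458.48 = 225.7110 per 100,000.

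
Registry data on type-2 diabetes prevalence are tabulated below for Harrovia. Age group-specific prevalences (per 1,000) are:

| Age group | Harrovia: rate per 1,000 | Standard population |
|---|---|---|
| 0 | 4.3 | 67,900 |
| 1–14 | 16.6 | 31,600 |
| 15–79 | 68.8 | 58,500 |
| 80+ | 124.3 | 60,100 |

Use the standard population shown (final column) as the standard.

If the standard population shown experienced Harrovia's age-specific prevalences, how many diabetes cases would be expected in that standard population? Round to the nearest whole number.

12312

Expected diabetes cases = Σ (standard pop × age-specific rate ÷ 1,000)
= 67,900×4.3/1,000 + 31,600×16.6/1,000 + 58,500×68.8/1,000 + 60,100×124.3/1,000
= 291.97 + 524.56 + 4024.80 + 7470.43 = 12311.76.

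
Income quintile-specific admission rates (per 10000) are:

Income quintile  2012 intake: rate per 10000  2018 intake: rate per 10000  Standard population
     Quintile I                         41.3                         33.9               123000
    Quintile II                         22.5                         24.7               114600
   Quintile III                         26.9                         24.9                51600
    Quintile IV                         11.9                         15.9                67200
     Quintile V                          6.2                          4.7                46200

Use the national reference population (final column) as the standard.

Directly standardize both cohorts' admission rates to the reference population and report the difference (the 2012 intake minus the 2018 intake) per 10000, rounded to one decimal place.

Standard total = 402600; weights = 0.3055, 0.2846, 0.1282, 0.1669, 0.1148.
The 2012 intake: 0.3055×41.3 + 0.2846×22.5 + 0.1282×26.9 + 0.1669×11.9 + 0.1148×6.2 = 25.1678 per 10000.
The 2018 intake: 0.3055×33.9 + 0.2846×24.7 + 0.1282×24.9 + 0.1669×15.9 + 0.1148×4.7 = 23.7724 per 10000.
Difference = 25.1678 − 23.7724 = 1.3954.

1.4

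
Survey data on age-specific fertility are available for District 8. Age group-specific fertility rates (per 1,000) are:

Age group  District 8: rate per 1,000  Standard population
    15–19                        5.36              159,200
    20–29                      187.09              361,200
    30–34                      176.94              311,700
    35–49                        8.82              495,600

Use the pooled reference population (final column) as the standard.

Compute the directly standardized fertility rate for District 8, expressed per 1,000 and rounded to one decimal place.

96.4

Standard total = 1,327,700; weights = 0.1199, 0.2720, 0.2348, 0.3733.
Standardized rate: 0.1199×5.36 + 0.2720×187.09 + 0.2348×176.94 + 0.3733×8.82 = 96.3724 per 1,000.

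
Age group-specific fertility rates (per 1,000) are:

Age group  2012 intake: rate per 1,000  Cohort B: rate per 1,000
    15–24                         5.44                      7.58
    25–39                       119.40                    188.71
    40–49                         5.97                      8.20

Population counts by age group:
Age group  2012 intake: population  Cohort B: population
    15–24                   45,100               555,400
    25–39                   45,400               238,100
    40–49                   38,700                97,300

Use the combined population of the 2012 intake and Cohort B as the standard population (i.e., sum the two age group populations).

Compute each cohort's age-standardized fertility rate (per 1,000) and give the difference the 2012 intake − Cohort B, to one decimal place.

-20.8

Combined standard total = 1,020,000; weights = 0.5887, 0.2779, 0.1333.
The 2012 intake: 0.5887×5.44 + 0.2779×119.40 + 0.1333×5.97 = 37.1848 per 1,000.
Cohort B: 0.5887×7.58 + 0.2779×188.71 + 0.1333×8.20 = 58.0062 per 1,000.
Difference = 37.1848 − 58.0062 = -20.8213.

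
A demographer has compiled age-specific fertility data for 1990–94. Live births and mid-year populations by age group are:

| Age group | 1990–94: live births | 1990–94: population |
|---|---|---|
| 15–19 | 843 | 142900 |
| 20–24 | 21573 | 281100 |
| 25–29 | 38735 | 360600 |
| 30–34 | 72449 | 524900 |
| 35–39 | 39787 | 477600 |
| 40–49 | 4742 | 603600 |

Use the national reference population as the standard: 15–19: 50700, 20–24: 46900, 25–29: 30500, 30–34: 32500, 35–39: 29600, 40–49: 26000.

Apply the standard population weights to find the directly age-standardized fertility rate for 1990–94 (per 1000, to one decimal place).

66.3

Age-specific rates per 1000 for 1990–94: 5.899, 76.745, 107.418, 138.024, 83.306, 7.856.
Standard total = 216200; weights = 0.2345, 0.2169, 0.1411, 0.1503, 0.1369, 0.1203.
Standardized rate: 0.2345×5.899 + 0.2169×76.745 + 0.1411×107.418 + 0.1503×138.024 + 0.1369×83.306 + 0.1203×7.856 = 66.2840 per 1000.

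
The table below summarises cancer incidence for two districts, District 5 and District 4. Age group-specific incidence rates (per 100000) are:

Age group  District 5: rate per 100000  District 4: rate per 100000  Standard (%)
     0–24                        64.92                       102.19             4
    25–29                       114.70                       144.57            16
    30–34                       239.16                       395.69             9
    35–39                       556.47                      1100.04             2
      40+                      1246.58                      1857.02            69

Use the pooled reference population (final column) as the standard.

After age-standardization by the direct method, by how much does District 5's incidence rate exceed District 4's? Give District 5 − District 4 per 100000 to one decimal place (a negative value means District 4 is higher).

Standard weights: 0.04, 0.16, 0.09, 0.02, 0.69.
District 5: 0.0400×64.92 + 0.1600×114.70 + 0.0900×239.16 + 0.0200×556.47 + 0.6900×1246.58 = 913.7428 per 100000.
District 4: 0.0400×102.19 + 0.1600×144.57 + 0.0900×395.69 + 0.0200×1100.04 + 0.6900×1857.02 = 1366.1755 per 100000.
Difference = 913.7428 − 1366.1755 = -452.4327.

-452.4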